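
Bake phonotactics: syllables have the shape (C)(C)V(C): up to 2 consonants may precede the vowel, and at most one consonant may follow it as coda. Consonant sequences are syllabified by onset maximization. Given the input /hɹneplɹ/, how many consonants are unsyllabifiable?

3

Syllabifying with onset maximization leaves /h/, /l/, /ɹ/ stranded (at most one coda consonant is licensed; onsets may contain at most 2 consonants).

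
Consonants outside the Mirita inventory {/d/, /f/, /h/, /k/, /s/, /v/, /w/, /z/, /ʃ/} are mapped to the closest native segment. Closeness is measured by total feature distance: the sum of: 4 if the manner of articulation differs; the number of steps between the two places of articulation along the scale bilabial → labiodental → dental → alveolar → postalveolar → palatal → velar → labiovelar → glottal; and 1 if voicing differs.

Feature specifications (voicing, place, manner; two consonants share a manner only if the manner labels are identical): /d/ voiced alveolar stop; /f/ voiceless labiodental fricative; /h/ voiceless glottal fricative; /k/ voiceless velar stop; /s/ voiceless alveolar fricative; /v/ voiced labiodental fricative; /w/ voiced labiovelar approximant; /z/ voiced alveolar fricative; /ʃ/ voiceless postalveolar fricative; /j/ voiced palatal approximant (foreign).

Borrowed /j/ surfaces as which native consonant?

w

/w/ is closest: same manner (approximant), place distance 2 (palatal→labiovelar), same voicing; total 2. Next closest is /d/ at distance 6.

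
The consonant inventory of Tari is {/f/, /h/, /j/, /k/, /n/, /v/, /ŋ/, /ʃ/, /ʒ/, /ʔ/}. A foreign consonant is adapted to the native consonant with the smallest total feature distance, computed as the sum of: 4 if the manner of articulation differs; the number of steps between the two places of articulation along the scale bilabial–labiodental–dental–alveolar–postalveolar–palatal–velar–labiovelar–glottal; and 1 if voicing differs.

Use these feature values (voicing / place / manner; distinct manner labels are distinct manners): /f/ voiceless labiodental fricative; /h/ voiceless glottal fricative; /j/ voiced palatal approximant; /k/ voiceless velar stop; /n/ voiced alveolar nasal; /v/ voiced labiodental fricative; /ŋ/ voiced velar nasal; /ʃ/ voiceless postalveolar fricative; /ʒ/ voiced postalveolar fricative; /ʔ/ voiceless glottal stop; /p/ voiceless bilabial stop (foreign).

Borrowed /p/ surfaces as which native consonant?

f

/f/ is closest: manner differs (stop→fricative, +4), place distance 1 (bilabial→labiodental), same voicing; total 5. Next closest is /k/ at distance 6.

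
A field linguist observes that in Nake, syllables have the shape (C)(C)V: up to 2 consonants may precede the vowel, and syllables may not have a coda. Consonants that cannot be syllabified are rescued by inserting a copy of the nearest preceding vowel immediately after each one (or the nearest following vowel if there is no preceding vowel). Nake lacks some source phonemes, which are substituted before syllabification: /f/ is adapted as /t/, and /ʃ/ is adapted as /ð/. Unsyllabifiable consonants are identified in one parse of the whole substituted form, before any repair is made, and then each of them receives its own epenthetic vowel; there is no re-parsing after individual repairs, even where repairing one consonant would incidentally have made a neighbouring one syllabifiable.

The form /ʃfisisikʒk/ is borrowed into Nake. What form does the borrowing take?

ðtisisikiʒiki

Substitution: /ʃ/ → /ð/, /f/ → /t/, giving /ðtisisikʒk/.
Under (C)(C)V, the unsyllabifiable consonants are /k/, /ʒ/, /k/ (no codas are permitted; onsets may contain at most 2 consonants).
Inserting the epenthetic vowel yields /k/ → /ki/, /ʒ/ → /ʒi/, /k/ → /ki/.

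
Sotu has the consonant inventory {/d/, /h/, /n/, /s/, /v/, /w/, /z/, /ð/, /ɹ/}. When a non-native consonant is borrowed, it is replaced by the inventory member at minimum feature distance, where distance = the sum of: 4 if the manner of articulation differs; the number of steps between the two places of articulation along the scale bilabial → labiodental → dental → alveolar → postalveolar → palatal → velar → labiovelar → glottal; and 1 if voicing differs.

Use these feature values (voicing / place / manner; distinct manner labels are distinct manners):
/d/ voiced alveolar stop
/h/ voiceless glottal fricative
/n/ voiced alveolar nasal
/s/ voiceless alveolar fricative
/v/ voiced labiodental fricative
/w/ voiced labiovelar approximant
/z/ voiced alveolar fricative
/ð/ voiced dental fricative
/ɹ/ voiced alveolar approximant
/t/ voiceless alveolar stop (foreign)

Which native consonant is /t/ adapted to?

/d/ is closest: same manner (stop), place distance 0 (alveolar→alveolar), voicing differs (+1); total 1. Next closest is /s/ at distance 4.

d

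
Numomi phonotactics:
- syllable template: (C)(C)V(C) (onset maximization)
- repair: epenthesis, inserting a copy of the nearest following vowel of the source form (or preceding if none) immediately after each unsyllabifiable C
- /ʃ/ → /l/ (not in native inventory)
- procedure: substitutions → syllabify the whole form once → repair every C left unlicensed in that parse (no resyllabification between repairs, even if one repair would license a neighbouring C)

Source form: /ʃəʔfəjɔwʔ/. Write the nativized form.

Substitution: /ʃ/ → /l/, giving /ləʔfəjɔwʔ/.
Under (C)(C)V(C), the unsyllabifiable consonants are /ʔ/ (at most one coda consonant is licensed; onsets may contain at most 2 consonants).
Inserting the epenthetic vowel yields /ʔ/ → /ʔɔ/.

ləʔfəjɔwʔɔ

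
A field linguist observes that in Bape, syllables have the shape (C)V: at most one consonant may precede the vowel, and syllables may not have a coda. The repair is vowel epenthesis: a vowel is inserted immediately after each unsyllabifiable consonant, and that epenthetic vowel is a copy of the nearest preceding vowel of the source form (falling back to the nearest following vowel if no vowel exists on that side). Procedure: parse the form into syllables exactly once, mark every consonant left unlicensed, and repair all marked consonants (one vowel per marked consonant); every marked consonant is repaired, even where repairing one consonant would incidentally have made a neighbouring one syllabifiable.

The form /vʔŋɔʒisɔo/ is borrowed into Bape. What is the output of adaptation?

vɔʔɔŋɔʒisɔo

The consonants /v/, /ʔ/ cannot be parsed into a legal (C)V syllable (no codas are permitted; onsets are limited to one consonant).
Inserting the epenthetic vowel yields /v/ → /vɔ/, /ʔ/ → /ʔɔ/.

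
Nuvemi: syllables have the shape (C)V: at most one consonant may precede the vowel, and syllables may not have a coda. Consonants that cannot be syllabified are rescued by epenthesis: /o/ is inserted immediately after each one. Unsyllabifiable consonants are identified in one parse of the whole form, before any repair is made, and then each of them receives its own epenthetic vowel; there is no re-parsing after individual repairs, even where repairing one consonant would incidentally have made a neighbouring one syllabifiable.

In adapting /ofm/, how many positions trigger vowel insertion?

The unsyllabifiable consonants are /f/, /m/; each receives one epenthetic vowel.

2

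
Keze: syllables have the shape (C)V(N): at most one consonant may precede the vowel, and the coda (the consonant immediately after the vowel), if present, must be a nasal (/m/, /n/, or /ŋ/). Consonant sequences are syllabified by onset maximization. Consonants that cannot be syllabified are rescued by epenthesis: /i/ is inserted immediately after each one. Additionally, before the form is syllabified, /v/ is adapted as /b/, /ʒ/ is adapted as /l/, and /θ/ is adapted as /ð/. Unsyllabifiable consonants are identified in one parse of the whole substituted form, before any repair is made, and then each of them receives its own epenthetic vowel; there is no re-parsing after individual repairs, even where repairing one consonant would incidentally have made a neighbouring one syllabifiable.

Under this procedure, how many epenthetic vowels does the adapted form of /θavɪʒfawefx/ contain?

3

After substitution the input is /ðabɪlfawefx/.
The unsyllabifiable consonants are /l/, /f/, /x/; each receives one epenthetic vowel.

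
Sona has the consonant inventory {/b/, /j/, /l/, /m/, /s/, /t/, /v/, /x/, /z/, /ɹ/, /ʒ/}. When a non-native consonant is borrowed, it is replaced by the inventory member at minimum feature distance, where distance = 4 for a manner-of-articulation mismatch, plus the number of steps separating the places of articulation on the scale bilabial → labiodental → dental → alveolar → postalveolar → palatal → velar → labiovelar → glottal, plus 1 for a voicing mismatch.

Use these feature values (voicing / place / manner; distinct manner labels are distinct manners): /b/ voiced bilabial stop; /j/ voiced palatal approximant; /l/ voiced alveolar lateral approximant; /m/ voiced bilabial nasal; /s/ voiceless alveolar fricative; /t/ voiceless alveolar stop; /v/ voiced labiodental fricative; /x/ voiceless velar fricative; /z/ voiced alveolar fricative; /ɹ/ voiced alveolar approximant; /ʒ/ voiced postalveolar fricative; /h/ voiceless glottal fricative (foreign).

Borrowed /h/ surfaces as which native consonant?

/x/ is closest: same manner (fricative), place distance 2 (glottal→velar), same voicing; total 2. Next closest is /s/ at distance 5.

x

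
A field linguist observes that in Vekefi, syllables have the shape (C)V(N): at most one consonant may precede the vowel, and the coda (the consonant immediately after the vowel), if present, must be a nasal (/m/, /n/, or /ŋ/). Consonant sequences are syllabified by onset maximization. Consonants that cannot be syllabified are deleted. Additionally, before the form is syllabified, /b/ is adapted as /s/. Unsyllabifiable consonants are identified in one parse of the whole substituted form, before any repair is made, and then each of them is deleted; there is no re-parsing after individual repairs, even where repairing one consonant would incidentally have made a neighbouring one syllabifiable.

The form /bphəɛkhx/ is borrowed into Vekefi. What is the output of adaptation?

həɛ

Substitution: /b/ → /s/, giving /sphəɛkhx/.
Syllabifying with onset maximization leaves /s/, /p/, /k/, /h/, /x/ stranded (only a nasal (/m/, /n/, or /ŋ/) is licensed in coda position; onsets are limited to one consonant).
Deletion applies to /s/, /p/, /k/, /h/, /x/.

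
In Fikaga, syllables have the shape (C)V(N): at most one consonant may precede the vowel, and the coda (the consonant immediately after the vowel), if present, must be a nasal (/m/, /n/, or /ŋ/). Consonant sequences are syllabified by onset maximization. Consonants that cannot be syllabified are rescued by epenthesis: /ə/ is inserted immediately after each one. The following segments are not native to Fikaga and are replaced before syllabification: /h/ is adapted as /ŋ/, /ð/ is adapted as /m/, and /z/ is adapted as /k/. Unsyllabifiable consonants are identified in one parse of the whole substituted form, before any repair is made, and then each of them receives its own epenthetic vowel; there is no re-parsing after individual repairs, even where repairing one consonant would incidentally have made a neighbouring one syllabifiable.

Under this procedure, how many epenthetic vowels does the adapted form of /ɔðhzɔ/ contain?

1

After substitution the input is /ɔmŋkɔ/.
The unsyllabifiable consonants are /ŋ/; each receives one epenthetic vowel.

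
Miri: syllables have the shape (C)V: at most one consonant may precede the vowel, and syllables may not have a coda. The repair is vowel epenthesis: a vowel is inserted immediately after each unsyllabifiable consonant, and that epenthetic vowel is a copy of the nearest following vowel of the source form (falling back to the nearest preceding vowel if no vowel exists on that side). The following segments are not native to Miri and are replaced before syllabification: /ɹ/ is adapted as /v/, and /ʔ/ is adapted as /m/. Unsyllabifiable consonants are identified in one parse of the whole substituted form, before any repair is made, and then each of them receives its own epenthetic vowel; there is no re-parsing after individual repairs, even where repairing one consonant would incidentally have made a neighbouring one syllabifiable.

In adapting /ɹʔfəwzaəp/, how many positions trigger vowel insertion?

After substitution the input is /vmfəwzaəp/.
The unsyllabifiable consonants are /v/, /m/, /w/, /p/; each receives one epenthetic vowel.

4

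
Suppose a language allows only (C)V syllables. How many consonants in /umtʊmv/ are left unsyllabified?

The consonants /m/, /m/, /v/ cannot be parsed into a legal (C)V syllable (no codas are permitted; onsets are limited to one consonant).

3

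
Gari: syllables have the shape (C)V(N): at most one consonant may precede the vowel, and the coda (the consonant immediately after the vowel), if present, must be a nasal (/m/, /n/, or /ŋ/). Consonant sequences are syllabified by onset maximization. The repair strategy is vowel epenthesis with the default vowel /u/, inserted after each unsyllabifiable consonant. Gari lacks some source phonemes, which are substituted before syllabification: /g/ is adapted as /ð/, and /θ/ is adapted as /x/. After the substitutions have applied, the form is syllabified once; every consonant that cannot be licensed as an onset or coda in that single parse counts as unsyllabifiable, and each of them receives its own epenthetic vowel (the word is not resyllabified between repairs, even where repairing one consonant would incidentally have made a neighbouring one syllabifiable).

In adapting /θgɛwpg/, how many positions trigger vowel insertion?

4

After substitution the input is /xðɛwpð/.
The unsyllabifiable consonants are /x/, /w/, /p/, /ð/; each receives one epenthetic vowel.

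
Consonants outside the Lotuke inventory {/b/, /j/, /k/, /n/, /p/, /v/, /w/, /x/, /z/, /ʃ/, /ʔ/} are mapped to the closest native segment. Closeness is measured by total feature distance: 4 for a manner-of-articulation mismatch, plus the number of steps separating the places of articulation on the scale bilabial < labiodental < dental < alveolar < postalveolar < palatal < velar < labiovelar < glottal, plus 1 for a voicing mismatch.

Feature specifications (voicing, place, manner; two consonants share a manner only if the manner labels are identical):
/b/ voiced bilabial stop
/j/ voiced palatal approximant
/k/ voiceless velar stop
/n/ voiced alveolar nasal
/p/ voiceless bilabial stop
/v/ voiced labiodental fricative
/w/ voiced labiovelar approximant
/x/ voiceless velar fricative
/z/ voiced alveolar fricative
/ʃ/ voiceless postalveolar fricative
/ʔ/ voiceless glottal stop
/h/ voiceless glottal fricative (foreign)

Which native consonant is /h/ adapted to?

x

/x/ is closest: same manner (fricative), place distance 2 (glottal→velar), same voicing; total 2. Next closest is /ʃ/ at distance 4.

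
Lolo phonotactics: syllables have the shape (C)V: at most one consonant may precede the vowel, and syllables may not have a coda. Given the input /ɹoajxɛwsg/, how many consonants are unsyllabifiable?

The consonants /j/, /w/, /s/, /g/ cannot be parsed into a legal (C)V syllable (no codas are permitted; onsets are limited to one consonant).

4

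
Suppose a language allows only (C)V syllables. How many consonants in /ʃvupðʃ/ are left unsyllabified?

4

Under (C)V, the unsyllabifiable consonants are /ʃ/, /p/, /ð/, /ʃ/ (no codas are permitted; onsets are limited to one consonant).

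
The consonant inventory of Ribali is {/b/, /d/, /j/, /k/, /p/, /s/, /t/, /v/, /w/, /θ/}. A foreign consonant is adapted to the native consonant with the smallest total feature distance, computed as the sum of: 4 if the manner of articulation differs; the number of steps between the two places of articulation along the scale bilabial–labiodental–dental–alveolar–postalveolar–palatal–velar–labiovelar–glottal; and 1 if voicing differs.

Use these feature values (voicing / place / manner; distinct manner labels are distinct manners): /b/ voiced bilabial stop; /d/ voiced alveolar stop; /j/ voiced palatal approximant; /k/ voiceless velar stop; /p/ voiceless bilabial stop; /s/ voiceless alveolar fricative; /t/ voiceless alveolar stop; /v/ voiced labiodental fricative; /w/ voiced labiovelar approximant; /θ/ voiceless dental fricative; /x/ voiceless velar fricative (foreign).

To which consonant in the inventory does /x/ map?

/s/ is closest: same manner (fricative), place distance 3 (velar→alveolar), same voicing; total 3. Next closest is /k/ at distance 4.

s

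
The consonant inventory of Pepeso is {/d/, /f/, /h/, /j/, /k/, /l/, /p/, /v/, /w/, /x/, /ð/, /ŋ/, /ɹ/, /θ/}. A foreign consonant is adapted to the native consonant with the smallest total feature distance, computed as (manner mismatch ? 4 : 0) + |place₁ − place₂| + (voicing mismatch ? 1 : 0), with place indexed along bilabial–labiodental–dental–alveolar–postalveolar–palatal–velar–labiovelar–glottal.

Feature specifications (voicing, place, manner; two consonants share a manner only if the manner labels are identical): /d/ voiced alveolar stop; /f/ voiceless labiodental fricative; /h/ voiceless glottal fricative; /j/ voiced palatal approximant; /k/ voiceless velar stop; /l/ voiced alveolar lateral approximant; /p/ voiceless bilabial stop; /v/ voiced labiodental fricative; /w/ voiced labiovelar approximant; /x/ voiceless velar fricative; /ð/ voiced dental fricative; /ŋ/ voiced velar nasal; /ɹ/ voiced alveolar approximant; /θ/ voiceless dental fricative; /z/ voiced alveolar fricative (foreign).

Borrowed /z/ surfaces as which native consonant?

ð

/ð/ is closest: same manner (fricative), place distance 1 (alveolar→dental), same voicing; total 1. Next closest is /v/ at distance 2.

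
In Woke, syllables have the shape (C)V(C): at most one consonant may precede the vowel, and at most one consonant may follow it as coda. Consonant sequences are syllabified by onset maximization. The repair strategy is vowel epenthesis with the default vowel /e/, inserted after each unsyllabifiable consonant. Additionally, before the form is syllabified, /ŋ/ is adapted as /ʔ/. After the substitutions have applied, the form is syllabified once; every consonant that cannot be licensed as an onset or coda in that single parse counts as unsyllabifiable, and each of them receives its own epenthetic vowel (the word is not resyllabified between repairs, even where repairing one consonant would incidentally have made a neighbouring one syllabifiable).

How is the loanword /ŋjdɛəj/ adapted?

Substitution: /ŋ/ → /ʔ/, giving /ʔjdɛəj/.
The consonants /ʔ/, /j/ cannot be parsed into a legal (C)V(C) syllable (at most one coda consonant is licensed; onsets are limited to one consonant).
Epenthesis after each stranded consonant: /ʔ/ → /ʔe/, /j/ → /je/.

ʔejedɛəj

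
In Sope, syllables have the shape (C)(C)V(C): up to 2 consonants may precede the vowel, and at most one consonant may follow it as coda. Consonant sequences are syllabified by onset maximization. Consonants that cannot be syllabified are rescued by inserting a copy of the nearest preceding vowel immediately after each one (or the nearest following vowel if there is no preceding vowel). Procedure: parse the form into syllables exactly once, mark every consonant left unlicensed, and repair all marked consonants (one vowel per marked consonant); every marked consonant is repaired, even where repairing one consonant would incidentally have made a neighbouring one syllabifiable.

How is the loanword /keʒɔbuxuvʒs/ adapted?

Under (C)(C)V(C), the unsyllabifiable consonants are /ʒ/, /s/ (at most one coda consonant is licensed; onsets may contain at most 2 consonants).
Epenthesis after each stranded consonant: /ʒ/ → /ʒu/, /s/ → /su/.

keʒɔbuxuvʒusu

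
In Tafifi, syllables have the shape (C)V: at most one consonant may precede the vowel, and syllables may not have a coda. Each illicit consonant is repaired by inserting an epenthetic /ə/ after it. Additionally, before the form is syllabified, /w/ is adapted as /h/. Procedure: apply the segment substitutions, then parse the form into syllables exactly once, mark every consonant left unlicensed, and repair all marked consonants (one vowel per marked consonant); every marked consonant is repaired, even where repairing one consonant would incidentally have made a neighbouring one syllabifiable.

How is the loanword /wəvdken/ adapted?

Substitution: /w/ → /h/, giving /həvdken/.
Under (C)V, the unsyllabifiable consonants are /v/, /d/, /n/ (no codas are permitted; onsets are limited to one consonant).
Inserting the epenthetic vowel yields /v/ → /və/, /d/ → /də/, /n/ → /nə/.

həvədəkenə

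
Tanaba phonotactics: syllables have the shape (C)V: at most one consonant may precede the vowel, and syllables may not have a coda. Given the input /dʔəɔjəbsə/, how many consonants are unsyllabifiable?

Under (C)V, the unsyllabifiable consonants are /d/, /b/ (no codas are permitted; onsets are limited to one consonant).

2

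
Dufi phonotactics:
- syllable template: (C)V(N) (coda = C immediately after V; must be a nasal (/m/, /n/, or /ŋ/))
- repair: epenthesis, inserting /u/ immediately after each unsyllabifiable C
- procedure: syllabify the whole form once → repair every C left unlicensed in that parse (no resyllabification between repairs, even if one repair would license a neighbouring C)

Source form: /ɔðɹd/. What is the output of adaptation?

ɔðuɹudu

Syllabifying with onset maximization leaves /ð/, /ɹ/, /d/ stranded (only a nasal (/m/, /n/, or /ŋ/) is licensed in coda position; onsets are limited to one consonant).
Epenthesis after each stranded consonant: /ð/ → /ðu/, /ɹ/ → /ɹu/, /d/ → /du/.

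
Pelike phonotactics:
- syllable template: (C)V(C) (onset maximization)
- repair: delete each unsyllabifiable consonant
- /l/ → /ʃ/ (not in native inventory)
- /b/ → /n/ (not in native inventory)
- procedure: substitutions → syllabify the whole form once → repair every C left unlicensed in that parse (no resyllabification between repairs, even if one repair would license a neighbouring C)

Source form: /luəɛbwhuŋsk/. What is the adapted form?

ʃuəɛnhuŋ

Substitution: /l/ → /ʃ/, /b/ → /n/, giving /ʃuəɛnwhuŋsk/.
Under (C)V(C), the unsyllabifiable consonants are /w/, /s/, /k/ (at most one coda consonant is licensed; onsets are limited to one consonant).
Deletion applies to /w/, /s/, /k/.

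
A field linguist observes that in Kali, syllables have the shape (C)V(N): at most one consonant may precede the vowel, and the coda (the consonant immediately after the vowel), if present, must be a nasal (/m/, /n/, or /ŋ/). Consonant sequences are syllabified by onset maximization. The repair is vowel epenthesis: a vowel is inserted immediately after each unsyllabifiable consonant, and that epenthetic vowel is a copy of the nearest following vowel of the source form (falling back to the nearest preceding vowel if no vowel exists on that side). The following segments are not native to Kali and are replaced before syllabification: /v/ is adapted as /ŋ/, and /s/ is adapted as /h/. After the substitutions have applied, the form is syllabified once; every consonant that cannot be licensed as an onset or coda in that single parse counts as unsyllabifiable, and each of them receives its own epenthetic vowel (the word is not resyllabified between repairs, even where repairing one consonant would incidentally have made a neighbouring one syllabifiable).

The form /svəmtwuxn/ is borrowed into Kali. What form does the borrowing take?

həŋəmtuwuxunu

Substitution: /s/ → /h/, /v/ → /ŋ/, giving /hŋəmtwuxn/.
Under (C)V(N), the unsyllabifiable consonants are /h/, /t/, /x/, /n/ (only a nasal (/m/, /n/, or /ŋ/) is licensed in coda position; onsets are limited to one consonant).
Each unlicensed consonant becomes the onset of a new syllable: /h/ → /hə/, /t/ → /tu/, /x/ → /xu/, /n/ → /nu/.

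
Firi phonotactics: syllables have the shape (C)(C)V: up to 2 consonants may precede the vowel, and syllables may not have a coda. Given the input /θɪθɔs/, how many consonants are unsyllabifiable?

1

The consonants /s/ cannot be parsed into a legal (C)(C)V syllable (no codas are permitted; onsets may contain at most 2 consonants).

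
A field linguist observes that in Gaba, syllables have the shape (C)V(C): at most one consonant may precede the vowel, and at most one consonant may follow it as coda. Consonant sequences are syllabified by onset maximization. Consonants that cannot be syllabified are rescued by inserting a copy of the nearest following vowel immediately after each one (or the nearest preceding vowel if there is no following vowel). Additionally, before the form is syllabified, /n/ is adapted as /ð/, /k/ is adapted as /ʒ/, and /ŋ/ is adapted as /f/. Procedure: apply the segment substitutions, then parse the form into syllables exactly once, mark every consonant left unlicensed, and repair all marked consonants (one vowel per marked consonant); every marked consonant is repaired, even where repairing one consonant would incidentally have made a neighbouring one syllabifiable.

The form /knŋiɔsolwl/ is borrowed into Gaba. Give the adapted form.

Substitution: /k/ → /ʒ/, /n/ → /ð/, /ŋ/ → /f/, giving /ʒðfiɔsolwl/.
Under (C)V(C), the unsyllabifiable consonants are /ʒ/, /ð/, /w/, /l/ (at most one coda consonant is licensed; onsets are limited to one consonant).
Each unlicensed consonant becomes the onset of a new syllable: /ʒ/ → /ʒi/, /ð/ → /ði/, /w/ → /wo/, /l/ → /lo/.

ʒiðifiɔsolwolo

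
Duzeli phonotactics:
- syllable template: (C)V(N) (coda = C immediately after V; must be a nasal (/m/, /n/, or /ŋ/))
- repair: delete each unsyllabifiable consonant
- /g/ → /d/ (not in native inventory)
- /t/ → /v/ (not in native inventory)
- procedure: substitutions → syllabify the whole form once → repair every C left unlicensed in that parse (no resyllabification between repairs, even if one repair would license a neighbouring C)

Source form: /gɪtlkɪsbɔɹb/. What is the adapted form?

dɪkɪbɔ

Substitution: /g/ → /d/, /t/ → /v/, giving /dɪvlkɪsbɔɹb/.
Under (C)V(N), the unsyllabifiable consonants are /v/, /l/, /s/, /ɹ/, /b/ (only a nasal (/m/, /n/, or /ŋ/) is licensed in coda position; onsets are limited to one consonant).
Each unlicensed consonant is deleted: /v/, /l/, /s/, /ɹ/, /b/.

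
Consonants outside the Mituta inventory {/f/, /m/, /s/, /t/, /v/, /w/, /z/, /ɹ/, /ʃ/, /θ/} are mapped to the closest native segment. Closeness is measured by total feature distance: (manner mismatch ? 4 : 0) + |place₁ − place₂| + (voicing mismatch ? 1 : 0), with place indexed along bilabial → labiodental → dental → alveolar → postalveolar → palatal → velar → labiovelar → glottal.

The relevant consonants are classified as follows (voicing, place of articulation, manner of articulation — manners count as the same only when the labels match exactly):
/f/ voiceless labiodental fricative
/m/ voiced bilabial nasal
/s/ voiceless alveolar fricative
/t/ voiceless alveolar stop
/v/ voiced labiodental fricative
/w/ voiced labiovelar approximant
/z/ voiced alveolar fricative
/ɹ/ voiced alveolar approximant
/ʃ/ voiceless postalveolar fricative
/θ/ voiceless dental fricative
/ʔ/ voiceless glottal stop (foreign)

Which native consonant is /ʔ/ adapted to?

/t/ is closest: same manner (stop), place distance 5 (glottal→alveolar), same voicing; total 5. Next closest is /w/ at distance 6.

t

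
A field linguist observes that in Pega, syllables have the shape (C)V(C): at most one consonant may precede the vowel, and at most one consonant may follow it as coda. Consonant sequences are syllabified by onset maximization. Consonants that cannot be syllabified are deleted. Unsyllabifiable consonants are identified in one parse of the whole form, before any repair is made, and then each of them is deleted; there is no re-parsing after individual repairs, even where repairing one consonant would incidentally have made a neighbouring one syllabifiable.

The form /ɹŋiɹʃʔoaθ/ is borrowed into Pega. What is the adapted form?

Syllabifying with onset maximization leaves /ɹ/, /ʃ/ stranded (at most one coda consonant is licensed; onsets are limited to one consonant).
Each unlicensed consonant is deleted: /ɹ/, /ʃ/.

ŋiɹʔoaθ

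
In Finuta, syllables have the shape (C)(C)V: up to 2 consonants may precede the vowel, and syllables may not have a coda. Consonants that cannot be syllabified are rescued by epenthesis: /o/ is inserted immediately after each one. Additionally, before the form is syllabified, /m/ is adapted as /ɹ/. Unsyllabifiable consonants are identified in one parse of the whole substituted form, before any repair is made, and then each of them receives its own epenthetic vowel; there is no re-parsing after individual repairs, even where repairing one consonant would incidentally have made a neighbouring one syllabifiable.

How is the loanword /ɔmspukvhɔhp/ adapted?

ɔɹospukovhɔhopo

Substitution: /m/ → /ɹ/, giving /ɔɹspukvhɔhp/.
Under (C)(C)V, the unsyllabifiable consonants are /ɹ/, /k/, /h/, /p/ (no codas are permitted; onsets may contain at most 2 consonants).
Inserting the epenthetic vowel yields /ɹ/ → /ɹo/, /k/ → /ko/, /h/ → /ho/, /p/ → /po/.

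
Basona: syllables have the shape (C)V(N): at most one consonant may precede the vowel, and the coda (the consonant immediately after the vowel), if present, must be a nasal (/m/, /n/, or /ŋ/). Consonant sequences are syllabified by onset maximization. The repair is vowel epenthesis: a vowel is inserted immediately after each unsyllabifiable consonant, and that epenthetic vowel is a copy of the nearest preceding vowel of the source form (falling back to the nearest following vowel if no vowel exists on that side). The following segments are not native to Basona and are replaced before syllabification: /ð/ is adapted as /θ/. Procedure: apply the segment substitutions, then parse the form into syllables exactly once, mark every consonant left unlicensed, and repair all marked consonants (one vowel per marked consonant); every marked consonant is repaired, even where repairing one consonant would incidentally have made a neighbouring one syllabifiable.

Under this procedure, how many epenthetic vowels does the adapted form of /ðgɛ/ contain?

After substitution the input is /θgɛ/.
The unsyllabifiable consonants are /θ/; each receives one epenthetic vowel.

1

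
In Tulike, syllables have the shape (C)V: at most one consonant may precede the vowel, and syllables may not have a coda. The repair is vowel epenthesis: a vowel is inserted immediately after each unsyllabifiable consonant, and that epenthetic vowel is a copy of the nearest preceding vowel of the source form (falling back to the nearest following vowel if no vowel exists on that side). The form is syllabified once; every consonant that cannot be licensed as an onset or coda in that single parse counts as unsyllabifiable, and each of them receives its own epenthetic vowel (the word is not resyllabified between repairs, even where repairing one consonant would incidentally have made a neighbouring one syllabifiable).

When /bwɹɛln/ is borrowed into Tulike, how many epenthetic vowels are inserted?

The unsyllabifiable consonants are /b/, /w/, /l/, /n/; each receives one epenthetic vowel.

4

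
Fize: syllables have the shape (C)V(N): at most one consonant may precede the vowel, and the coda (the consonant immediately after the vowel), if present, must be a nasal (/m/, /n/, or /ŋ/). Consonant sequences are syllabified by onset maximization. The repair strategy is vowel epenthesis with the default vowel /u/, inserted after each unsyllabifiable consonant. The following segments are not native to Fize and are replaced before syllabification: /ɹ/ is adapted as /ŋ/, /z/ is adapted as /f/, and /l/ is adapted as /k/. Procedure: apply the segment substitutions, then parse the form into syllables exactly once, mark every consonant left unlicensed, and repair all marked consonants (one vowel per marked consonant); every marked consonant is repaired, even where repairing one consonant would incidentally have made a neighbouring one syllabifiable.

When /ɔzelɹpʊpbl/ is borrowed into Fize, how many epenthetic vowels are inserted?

After substitution the input is /ɔfekŋpʊpbk/.
The unsyllabifiable consonants are /k/, /ŋ/, /p/, /b/, /k/; each receives one epenthetic vowel.

5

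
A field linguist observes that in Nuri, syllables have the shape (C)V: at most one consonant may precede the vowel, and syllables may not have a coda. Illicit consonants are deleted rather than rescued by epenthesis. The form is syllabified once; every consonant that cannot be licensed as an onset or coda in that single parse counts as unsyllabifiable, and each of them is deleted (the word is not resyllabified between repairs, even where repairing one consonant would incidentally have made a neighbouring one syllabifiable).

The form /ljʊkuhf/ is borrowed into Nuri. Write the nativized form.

Syllabifying with onset maximization leaves /l/, /h/, /f/ stranded (no codas are permitted; onsets are limited to one consonant).
Deleting the stranded consonants removes /l/, /h/, /f/.

jʊku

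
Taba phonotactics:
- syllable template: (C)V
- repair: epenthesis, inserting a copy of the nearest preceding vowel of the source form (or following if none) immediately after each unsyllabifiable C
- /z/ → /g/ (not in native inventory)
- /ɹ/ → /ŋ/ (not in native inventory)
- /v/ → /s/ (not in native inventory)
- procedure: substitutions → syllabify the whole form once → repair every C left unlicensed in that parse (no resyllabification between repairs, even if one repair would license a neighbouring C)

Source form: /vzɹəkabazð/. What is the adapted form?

Substitution: /v/ → /s/, /z/ → /g/, /ɹ/ → /ŋ/, giving /sgŋəkabagð/.
The consonants /s/, /g/, /g/, /ð/ cannot be parsed into a legal (C)V syllable (no codas are permitted; onsets are limited to one consonant).
Each unlicensed consonant becomes the onset of a new syllable: /s/ → /sə/, /g/ → /gə/, /g/ → /ga/, /ð/ → /ða/.

səgəŋəkabagaða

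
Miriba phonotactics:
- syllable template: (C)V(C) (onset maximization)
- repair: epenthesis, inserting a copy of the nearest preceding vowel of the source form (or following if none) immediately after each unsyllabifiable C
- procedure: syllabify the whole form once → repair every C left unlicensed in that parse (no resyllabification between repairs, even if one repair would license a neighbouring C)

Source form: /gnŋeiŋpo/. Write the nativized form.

The consonants /g/, /n/ cannot be parsed into a legal (C)V(C) syllable (at most one coda consonant is licensed; onsets are limited to one consonant).
Inserting the epenthetic vowel yields /g/ → /ge/, /n/ → /ne/.

geneŋeiŋpo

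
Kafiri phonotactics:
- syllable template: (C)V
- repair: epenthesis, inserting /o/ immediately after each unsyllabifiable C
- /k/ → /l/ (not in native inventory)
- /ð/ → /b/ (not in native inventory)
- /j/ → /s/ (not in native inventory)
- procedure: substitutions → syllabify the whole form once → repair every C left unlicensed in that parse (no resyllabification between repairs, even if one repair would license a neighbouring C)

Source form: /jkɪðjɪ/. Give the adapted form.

solɪbosɪ

Substitution: /j/ → /s/, /k/ → /l/, /ð/ → /b/, giving /slɪbsɪ/.
The consonants /s/, /b/ cannot be parsed into a legal (C)V syllable (no codas are permitted; onsets are limited to one consonant).
Each unlicensed consonant becomes the onset of a new syllable: /s/ → /so/, /b/ → /bo/.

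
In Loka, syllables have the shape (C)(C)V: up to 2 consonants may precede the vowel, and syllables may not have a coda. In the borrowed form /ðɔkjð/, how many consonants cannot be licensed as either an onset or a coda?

The consonants /k/, /j/, /ð/ cannot be parsed into a legal (C)(C)V syllable (no codas are permitted; onsets may contain at most 2 consonants).

3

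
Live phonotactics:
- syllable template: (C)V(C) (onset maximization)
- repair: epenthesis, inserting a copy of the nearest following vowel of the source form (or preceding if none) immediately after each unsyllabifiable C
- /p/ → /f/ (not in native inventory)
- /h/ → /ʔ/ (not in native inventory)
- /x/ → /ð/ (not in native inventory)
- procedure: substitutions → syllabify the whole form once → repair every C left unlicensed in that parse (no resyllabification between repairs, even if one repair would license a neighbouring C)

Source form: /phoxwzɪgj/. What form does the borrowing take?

Substitution: /p/ → /f/, /h/ → /ʔ/, /x/ → /ð/, giving /fʔoðwzɪgj/.
Under (C)V(C), the unsyllabifiable consonants are /f/, /w/, /j/ (at most one coda consonant is licensed; onsets are limited to one consonant).
Inserting the epenthetic vowel yields /f/ → /fo/, /w/ → /wɪ/, /j/ → /jɪ/.

foʔoðwɪzɪgjɪ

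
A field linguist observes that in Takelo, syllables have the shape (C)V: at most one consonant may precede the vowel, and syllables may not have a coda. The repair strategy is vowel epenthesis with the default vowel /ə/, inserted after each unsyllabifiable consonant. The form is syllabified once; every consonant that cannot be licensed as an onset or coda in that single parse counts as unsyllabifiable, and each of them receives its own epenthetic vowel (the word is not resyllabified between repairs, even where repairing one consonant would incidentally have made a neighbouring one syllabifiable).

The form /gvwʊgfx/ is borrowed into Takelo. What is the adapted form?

Under (C)V, the unsyllabifiable consonants are /g/, /v/, /g/, /f/, /x/ (no codas are permitted; onsets are limited to one consonant).
Epenthesis after each stranded consonant: /g/ → /gə/, /v/ → /və/, /g/ → /gə/, /f/ → /fə/, /x/ → /xə/.

gəvəwʊgəfəxə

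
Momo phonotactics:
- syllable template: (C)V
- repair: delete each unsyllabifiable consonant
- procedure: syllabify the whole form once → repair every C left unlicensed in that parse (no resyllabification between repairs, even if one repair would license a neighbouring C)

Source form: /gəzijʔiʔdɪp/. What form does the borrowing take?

The consonants /j/, /ʔ/, /p/ cannot be parsed into a legal (C)V syllable (no codas are permitted; onsets are limited to one consonant).
Deleting the stranded consonants removes /j/, /ʔ/, /p/.

gəziʔidɪ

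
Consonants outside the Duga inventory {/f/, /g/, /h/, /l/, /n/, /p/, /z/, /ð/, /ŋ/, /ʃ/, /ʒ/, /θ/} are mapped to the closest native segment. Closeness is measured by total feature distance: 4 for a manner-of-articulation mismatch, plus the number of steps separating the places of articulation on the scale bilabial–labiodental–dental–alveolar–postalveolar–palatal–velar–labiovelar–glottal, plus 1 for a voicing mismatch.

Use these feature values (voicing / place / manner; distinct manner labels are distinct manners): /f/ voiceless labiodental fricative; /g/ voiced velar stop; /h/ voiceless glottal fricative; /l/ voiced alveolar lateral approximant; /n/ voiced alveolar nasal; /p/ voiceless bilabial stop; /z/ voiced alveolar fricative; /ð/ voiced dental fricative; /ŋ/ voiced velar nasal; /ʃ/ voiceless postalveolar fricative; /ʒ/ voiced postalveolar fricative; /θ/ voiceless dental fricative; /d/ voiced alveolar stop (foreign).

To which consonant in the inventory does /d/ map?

g

/g/ is closest: same manner (stop), place distance 3 (alveolar→velar), same voicing; total 3. Next closest is /l/ at distance 4.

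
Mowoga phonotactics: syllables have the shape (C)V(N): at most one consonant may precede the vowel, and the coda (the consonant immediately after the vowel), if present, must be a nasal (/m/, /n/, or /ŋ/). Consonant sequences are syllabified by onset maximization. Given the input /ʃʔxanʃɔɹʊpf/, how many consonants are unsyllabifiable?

4

Syllabifying with onset maximization leaves /ʃ/, /ʔ/, /p/, /f/ stranded (only a nasal (/m/, /n/, or /ŋ/) is licensed in coda position; onsets are limited to one consonant).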